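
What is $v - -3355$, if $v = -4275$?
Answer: $-920$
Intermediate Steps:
$v - -3355 = -4275 - -3355 = -4275 + 3355 = -920$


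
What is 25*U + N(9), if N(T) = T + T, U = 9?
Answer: 243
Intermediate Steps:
N(T) = 2*T
25*U + N(9) = 25*9 + 2*9 = 225 + 18 = 243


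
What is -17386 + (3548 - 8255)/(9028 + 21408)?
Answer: -529165003/30436 ≈ -17386.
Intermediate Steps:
-17386 + (3548 - 8255)/(9028 + 21408) = -17386 - 4707/30436 = -529165003/30436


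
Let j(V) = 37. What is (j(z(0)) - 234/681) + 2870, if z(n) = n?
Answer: 659811/227 ≈ 2906.7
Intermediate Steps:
(j(z(0)) - 234/681) + 2870 = (37 - 234/681) + 2870 = (37 - 234*1/681) + 2870 = (37 - 78/227) + 2870 = 8321/227 + 2870 = 659811/227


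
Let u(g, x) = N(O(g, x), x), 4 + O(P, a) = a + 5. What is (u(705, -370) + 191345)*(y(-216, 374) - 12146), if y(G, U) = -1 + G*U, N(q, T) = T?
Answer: -17747497725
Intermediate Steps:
O(P, a) = 1 + a (O(P, a) = -4 + (a + 5) = -4 + (5 + a) = 1 + a)
u(g, x) = x
(u(705, -370) + 191345)*(y(-216, 374) - 12146) = (-370 + 191345)*((-1 - 216*374) - 12146) = 190975*((-1 - 80784) - 12146) = 190975*(-80785 - 12146) = 190975*(-92931) = -17747497725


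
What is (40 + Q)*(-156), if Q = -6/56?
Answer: -43563/7 ≈ -6223.3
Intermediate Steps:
Q = -3/28 (Q = -6*1/56 = -3/28 ≈ -0.10714)
(40 + Q)*(-156) = (40 - 3/28)*(-156) = (1117/28)*(-156) = -43563/7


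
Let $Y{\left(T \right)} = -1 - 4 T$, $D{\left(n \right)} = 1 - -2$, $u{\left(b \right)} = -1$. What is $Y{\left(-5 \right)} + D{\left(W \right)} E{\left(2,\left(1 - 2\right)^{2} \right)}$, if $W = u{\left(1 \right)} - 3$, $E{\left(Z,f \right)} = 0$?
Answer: $19$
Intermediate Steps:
$W = -4$ ($W = -1 - 3 = -4$)
$D{\left(n \right)} = 3$ ($D{\left(n \right)} = 1 + 2 = 3$)
$Y{\left(-5 \right)} + D{\left(W \right)} E{\left(2,\left(1 - 2\right)^{2} \right)} = \left(-1 - -20\right) + 3 \cdot 0 = \left(-1 + 20\right) + 0 = 19 + 0 = 19$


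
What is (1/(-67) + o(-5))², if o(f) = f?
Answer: 112896/4489 ≈ 25.149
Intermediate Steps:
(1/(-67) + o(-5))² = (1/(-67) - 5)² = (-1/67 - 5)² = (-336/67)² = 112896/4489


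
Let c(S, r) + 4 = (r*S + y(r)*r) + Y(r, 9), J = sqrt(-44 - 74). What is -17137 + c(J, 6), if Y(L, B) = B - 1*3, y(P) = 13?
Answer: -17057 + 6*I*sqrt(118) ≈ -17057.0 + 65.177*I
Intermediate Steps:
J = I*sqrt(118) (J = sqrt(-118) = I*sqrt(118) ≈ 10.863*I)
Y(L, B) = -3 + B (Y(L, B) = B - 3 = -3 + B)
c(S, r) = 2 + 13*r + S*r (c(S, r) = -4 + ((r*S + 13*r) + (-3 + 9)) = -4 + ((S*r + 13*r) + 6) = -4 + ((13*r + S*r) + 6) = -4 + (6 + 13*r + S*r) = 2 + 13*r + S*r)
-17137 + c(J, 6) = -17137 + (2 + 13*6 + (I*sqrt(118))*6) = -17137 + (2 + 78 + 6*I*sqrt(118)) = -17137 + (80 + 6*I*sqrt(118)) = -17057 + 6*I*sqrt(118)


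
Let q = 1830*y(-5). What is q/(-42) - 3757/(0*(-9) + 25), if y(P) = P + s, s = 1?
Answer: 4201/175 ≈ 24.006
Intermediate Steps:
y(P) = 1 + P (y(P) = P + 1 = 1 + P)
q = -7320 (q = 1830*(1 - 5) = 1830*(-4) = -7320)
q/(-42) - 3757/(0*(-9) + 25) = -7320/(-42) - 3757/(0*(-9) + 25) = -7320*(-1/42) - 3757/(0 + 25) = 1220/7 - 3757/25 = 4201/175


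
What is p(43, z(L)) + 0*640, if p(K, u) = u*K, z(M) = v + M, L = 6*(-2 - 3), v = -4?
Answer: -1462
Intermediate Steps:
L = -30 (L = 6*(-5) = -30)
z(M) = -4 + M
p(K, u) = K*u
p(43, z(L)) + 0*640 = 43*(-4 - 30) + 0*640 = 43*(-34) + 0 = -1462 + 0 = -1462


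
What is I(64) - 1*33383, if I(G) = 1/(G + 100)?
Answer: -5474811/164 ≈ -33383.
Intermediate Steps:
I(G) = 1/(100 + G)
I(64) - 1*33383 = 1/(100 + 64) - 1*33383 = 1/164 - 33383 = -5474811/164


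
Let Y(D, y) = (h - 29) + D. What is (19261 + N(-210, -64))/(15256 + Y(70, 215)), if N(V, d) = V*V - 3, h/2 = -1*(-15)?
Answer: 63358/15327 ≈ 4.1338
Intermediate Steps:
h = 30 (h = 2*(-1*(-15)) = 2*15 = 30)
Y(D, y) = 1 + D (Y(D, y) = (30 - 29) + D = 1 + D)
N(V, d) = -3 + V² (N(V, d) = V² - 3 = -3 + V²)
(19261 + N(-210, -64))/(15256 + Y(70, 215)) = (19261 + (-3 + (-210)²))/(15256 + (1 + 70)) = (19261 + (-3 + 44100))/(15256 + 71) = (19261 + 44097)/15327 = 63358*(1/15327) = 63358/15327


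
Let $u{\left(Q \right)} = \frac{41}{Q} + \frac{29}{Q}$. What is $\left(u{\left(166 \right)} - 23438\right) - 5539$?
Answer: $- \frac{2405056}{83} \approx -28977.0$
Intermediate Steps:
$u{\left(Q \right)} = \frac{70}{Q}$
$\left(u{\left(166 \right)} - 23438\right) - 5539 = \left(\frac{70}{166} - 23438\right) - 5539 = \left(70 \cdot \frac{1}{166} - 23438\right) - 5539 = \left(\frac{35}{83} - 23438\right) - 5539 = - \frac{1945319}{83} - 5539 = - \frac{2405056}{83}$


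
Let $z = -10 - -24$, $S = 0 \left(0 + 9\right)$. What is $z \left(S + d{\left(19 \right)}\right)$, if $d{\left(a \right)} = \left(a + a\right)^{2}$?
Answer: $20216$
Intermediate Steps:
$S = 0$ ($S = 0 \cdot 9 = 0$)
$z = 14$ ($z = -10 + 24 = 14$)
$d{\left(a \right)} = 4 a^{2}$ ($d{\left(a \right)} = \left(2 a\right)^{2} = 4 a^{2}$)
$z \left(S + d{\left(19 \right)}\right) = 14 \left(0 + 4 \cdot 19^{2}\right) = 14 \left(0 + 4 \cdot 361\right) = 14 \left(0 + 1444\right) = 14 \cdot 1444 = 20216$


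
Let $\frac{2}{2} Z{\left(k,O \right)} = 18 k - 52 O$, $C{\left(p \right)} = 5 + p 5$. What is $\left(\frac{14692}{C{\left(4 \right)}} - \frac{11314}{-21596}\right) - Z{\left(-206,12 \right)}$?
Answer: $\frac{1328209041}{269950} \approx 4920.2$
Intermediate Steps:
$C{\left(p \right)} = 5 + 5 p$
$Z{\left(k,O \right)} = - 52 O + 18 k$ ($Z{\left(k,O \right)} = 18 k - 52 O = - 52 O + 18 k$)
$\left(\frac{14692}{C{\left(4 \right)}} - \frac{11314}{-21596}\right) - Z{\left(-206,12 \right)} = \left(\frac{14692}{5 + 5 \cdot 4} - \frac{11314}{-21596}\right) - \left(\left(-52\right) 12 + 18 \left(-206\right)\right) = \left(\frac{14692}{5 + 20} - - \frac{5657}{10798}\right) - \left(-624 - 3708\right) = \left(\frac{14692}{25} + \frac{5657}{10798}\right) - -4332 = \left(14692 \cdot \frac{1}{25} + \frac{5657}{10798}\right) + 4332 = \left(\frac{14692}{25} + \frac{5657}{10798}\right) + 4332 = \frac{158785641}{269950} + 4332 = \frac{1328209041}{269950}$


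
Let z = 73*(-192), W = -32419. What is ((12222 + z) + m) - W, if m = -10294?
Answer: 20331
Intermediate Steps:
z = -14016
((12222 + z) + m) - W = ((12222 - 14016) - 10294) - 1*(-32419) = (-1794 - 10294) + 32419 = -12088 + 32419 = 20331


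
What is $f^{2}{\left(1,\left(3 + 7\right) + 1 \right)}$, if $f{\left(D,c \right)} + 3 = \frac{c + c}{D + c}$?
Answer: $\frac{49}{36} \approx 1.3611$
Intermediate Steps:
$f{\left(D,c \right)} = -3 + \frac{2 c}{D + c}$ ($f{\left(D,c \right)} = -3 + \frac{c + c}{D + c} = -3 + \frac{2 c}{D + c}$)
$f^{2}{\left(1,\left(3 + 7\right) + 1 \right)} = \left(\frac{- (\left(3 + 7\right) + 1) - 3}{1 + \left(\left(3 + 7\right) + 1\right)}\right)^{2} = \left(\frac{- (10 + 1) - 3}{1 + \left(10 + 1\right)}\right)^{2} = \left(\frac{\left(-1\right) 11 - 3}{1 + 11}\right)^{2} = \left(\frac{-11 - 3}{12}\right)^{2} = \left(\frac{1}{12} \left(-14\right)\right)^{2} = \left(- \frac{7}{6}\right)^{2} = \frac{49}{36}$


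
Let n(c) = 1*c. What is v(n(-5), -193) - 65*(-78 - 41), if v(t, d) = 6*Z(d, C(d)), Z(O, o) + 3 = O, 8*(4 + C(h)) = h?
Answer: 6559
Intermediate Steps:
C(h) = -4 + h/8
n(c) = c
Z(O, o) = -3 + O
v(t, d) = -18 + 6*d (v(t, d) = 6*(-3 + d) = -18 + 6*d)
v(n(-5), -193) - 65*(-78 - 41) = (-18 + 6*(-193)) - 65*(-78 - 41) = (-18 - 1158) - 65*(-119) = -1176 - 1*(-7735) = -1176 + 7735 = 6559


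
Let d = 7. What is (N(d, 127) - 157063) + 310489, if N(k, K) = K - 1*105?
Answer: 153448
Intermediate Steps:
N(k, K) = -105 + K (N(k, K) = K - 105 = -105 + K)
(N(d, 127) - 157063) + 310489 = ((-105 + 127) - 157063) + 310489 = (22 - 157063) + 310489 = -157041 + 310489 = 153448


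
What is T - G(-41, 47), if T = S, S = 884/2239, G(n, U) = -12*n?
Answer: -1100704/2239 ≈ -491.60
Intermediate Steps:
S = 884/2239 (S = 884*(1/2239) = 884/2239 ≈ 0.39482)
T = 884/2239 ≈ 0.39482
T - G(-41, 47) = 884/2239 - (-12)*(-41) = 884/2239 - 1*492 = 884/2239 - 492 = -1100704/2239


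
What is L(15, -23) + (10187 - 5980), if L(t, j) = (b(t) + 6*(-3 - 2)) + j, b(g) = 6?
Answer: 4160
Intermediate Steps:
L(t, j) = -24 + j (L(t, j) = (6 + 6*(-3 - 2)) + j = (6 + 6*(-5)) + j = (6 - 30) + j = -24 + j)
L(15, -23) + (10187 - 5980) = (-24 - 23) + (10187 - 5980) = -47 + 4207 = 4160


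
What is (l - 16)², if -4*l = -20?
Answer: 121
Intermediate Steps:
l = 5 (l = -¼*(-20) = 5)
(l - 16)² = (5 - 16)² = (-11)² = 121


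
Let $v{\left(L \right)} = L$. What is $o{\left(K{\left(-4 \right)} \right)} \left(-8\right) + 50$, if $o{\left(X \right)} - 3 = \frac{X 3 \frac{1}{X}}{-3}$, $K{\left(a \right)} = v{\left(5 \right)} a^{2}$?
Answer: $34$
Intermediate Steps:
$K{\left(a \right)} = 5 a^{2}$
$o{\left(X \right)} = 2$ ($o{\left(X \right)} = 3 + \frac{X 3 \frac{1}{X}}{-3} = 3 + \frac{3 X}{X} \left(- \frac{1}{3}\right) = 3 + 3 \left(- \frac{1}{3}\right) = 3 - 1 = 2$)
$o{\left(K{\left(-4 \right)} \right)} \left(-8\right) + 50 = 2 \left(-8\right) + 50 = -16 + 50 = 34$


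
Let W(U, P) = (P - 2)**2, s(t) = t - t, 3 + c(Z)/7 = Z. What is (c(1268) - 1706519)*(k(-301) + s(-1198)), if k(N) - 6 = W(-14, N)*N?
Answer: 46914100900992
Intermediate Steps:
c(Z) = -21 + 7*Z
s(t) = 0
W(U, P) = (-2 + P)**2
k(N) = 6 + N*(-2 + N)**2 (k(N) = 6 + (-2 + N)**2*N = 6 + N*(-2 + N)**2)
(c(1268) - 1706519)*(k(-301) + s(-1198)) = ((-21 + 7*1268) - 1706519)*((6 - 301*(-2 - 301)**2) + 0) = ((-21 + 8876) - 1706519)*((6 - 301*(-303)**2) + 0) = (8855 - 1706519)*((6 - 301*91809) + 0) = -1697664*((6 - 27634509) + 0) = -1697664*(-27634503 + 0) = -1697664*(-27634503) = 46914100900992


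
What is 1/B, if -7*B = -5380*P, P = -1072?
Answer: -7/5767360 ≈ -1.2137e-6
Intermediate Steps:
B = -5767360/7 (B = -(-5380)*(-1072)/7 = -1/7*5767360 = -5767360/7 ≈ -8.2391e+5)
1/B = 1/(-5767360/7) = -7/5767360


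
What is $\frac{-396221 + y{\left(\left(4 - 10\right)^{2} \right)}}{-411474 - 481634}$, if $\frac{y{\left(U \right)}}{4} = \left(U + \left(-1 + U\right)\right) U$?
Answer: $\frac{385997}{893108} \approx 0.4322$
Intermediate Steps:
$y{\left(U \right)} = 4 U \left(-1 + 2 U\right)$ ($y{\left(U \right)} = 4 \left(U + \left(-1 + U\right)\right) U = 4 \left(-1 + 2 U\right) U = 4 U \left(-1 + 2 U\right)$)
$\frac{-396221 + y{\left(\left(4 - 10\right)^{2} \right)}}{-411474 - 481634} = \frac{-396221 + 4 \left(4 - 10\right)^{2} \left(-1 + 2 \left(4 - 10\right)^{2}\right)}{-411474 - 481634} = \frac{-396221 + 4 \left(-6\right)^{2} \left(-1 + 2 \left(-6\right)^{2}\right)}{-893108} = \left(-396221 + 4 \cdot 36 \left(-1 + 2 \cdot 36\right)\right) \left(- \frac{1}{893108}\right) = \left(-396221 + 4 \cdot 36 \left(-1 + 72\right)\right) \left(- \frac{1}{893108}\right) = \left(-396221 + 4 \cdot 36 \cdot 71\right) \left(- \frac{1}{893108}\right) = \left(-396221 + 10224\right) \left(- \frac{1}{893108}\right) = \left(-385997\right) \left(- \frac{1}{893108}\right) = \frac{385997}{893108}$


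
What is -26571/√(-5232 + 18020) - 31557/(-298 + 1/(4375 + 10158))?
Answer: 152872627/1443611 - 26571*√3197/6394 ≈ -129.07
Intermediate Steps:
-26571/√(-5232 + 18020) - 31557/(-298 + 1/(4375 + 10158)) = -26571*√3197/6394 - 31557/(-298 + 1/14533) = -26571*√3197/6394 - 31557/(-4330833/14533) = -26571*√3197/6394 - 31557*(-14533/4330833) = -26571*√3197/6394 + 152872627/1443611 = 152872627/1443611 - 26571*√3197/6394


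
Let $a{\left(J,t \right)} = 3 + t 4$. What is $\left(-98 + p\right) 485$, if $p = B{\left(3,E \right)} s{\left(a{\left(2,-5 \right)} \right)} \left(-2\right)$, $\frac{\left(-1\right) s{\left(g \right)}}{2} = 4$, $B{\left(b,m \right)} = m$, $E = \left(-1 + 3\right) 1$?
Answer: $-32010$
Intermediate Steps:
$E = 2$ ($E = 2 \cdot 1 = 2$)
$a{\left(J,t \right)} = 3 + 4 t$
$s{\left(g \right)} = -8$ ($s{\left(g \right)} = \left(-2\right) 4 = -8$)
$p = 32$ ($p = 2 \left(-8\right) \left(-2\right) = \left(-16\right) \left(-2\right) = 32$)
$\left(-98 + p\right) 485 = \left(-98 + 32\right) 485 = \left(-66\right) 485 = -32010$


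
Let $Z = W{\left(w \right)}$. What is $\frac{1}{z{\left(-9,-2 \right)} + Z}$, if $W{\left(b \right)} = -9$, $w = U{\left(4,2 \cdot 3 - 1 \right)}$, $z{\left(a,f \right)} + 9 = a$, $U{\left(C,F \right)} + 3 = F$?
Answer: $- \frac{1}{27} \approx -0.037037$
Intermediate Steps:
$U{\left(C,F \right)} = -3 + F$
$z{\left(a,f \right)} = -9 + a$
$w = 2$ ($w = -3 + \left(2 \cdot 3 - 1\right) = -3 + \left(6 - 1\right) = -3 + 5 = 2$)
$Z = -9$
$\frac{1}{z{\left(-9,-2 \right)} + Z} = \frac{1}{\left(-9 - 9\right) - 9} = \frac{1}{-18 - 9} = \frac{1}{-27} = - \frac{1}{27}$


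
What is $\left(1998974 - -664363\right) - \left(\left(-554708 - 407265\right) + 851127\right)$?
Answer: $2774183$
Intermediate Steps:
$\left(1998974 - -664363\right) - \left(\left(-554708 - 407265\right) + 851127\right) = \left(1998974 + 664363\right) - \left(-961973 + 851127\right) = 2663337 - -110846 = 2663337 + 110846 = 2774183$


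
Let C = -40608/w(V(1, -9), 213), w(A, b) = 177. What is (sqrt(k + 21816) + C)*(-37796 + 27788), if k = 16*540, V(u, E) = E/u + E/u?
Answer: 135468288/59 - 180144*sqrt(94) ≈ 5.4951e+5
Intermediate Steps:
V(u, E) = 2*E/u
k = 8640
C = -13536/59 (C = -40608/177 = -40608*1/177 = -13536/59 ≈ -229.42)
(sqrt(k + 21816) + C)*(-37796 + 27788) = (sqrt(8640 + 21816) - 13536/59)*(-37796 + 27788) = (sqrt(30456) - 13536/59)*(-10008) = (18*sqrt(94) - 13536/59)*(-10008) = (-13536/59 + 18*sqrt(94))*(-10008) = 135468288/59 - 180144*sqrt(94)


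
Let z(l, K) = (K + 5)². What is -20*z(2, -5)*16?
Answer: 0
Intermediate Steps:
z(l, K) = (5 + K)²
-20*z(2, -5)*16 = -20*(5 - 5)²*16 = -20*0²*16 = -20*0*16 = 0*16 = 0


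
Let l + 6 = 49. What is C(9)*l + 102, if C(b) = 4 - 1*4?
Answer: 102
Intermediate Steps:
C(b) = 0 (C(b) = 4 - 4 = 0)
l = 43 (l = -6 + 49 = 43)
C(9)*l + 102 = 0*43 + 102 = 0 + 102 = 102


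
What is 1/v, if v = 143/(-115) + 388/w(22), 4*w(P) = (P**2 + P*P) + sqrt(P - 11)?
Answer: 4459214815/1604258197 + 20525200*sqrt(11)/1604258197 ≈ 2.8220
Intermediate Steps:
w(P) = P**2/2 + sqrt(-11 + P)/4 (w(P) = ((P**2 + P*P) + sqrt(P - 11))/4 = ((P**2 + P**2) + sqrt(-11 + P))/4 = (2*P**2 + sqrt(-11 + P))/4 = (sqrt(-11 + P) + 2*P**2)/4 = P**2/2 + sqrt(-11 + P)/4)
v = -143/115 + 388/(242 + sqrt(11)/4) (v = 143/(-115) + 388/((1/2)*22**2 + sqrt(-11 + 22)/4) = 143*(-1/115) + 388/((1/2)*484 + sqrt(11)/4) = -143/115 + 388/(242 + sqrt(11)/4) ≈ 0.35435)
1/v = 1/(3525071/9796045 - 1552*sqrt(11)/937013)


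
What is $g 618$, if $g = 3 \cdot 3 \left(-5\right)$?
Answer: $-27810$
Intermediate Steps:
$g = -45$ ($g = 9 \left(-5\right) = -45$)
$g 618 = \left(-45\right) 618 = -27810$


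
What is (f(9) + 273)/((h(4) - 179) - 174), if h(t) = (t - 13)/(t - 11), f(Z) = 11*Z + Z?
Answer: -2667/2462 ≈ -1.0833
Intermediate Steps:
f(Z) = 12*Z
h(t) = (-13 + t)/(-11 + t)
(f(9) + 273)/((h(4) - 179) - 174) = (12*9 + 273)/(((-13 + 4)/(-11 + 4) - 179) - 174) = (108 + 273)/((-9/(-7) - 179) - 174) = 381/((-⅐*(-9) - 179) - 174) = 381/((9/7 - 179) - 174) = 381/(-1244/7 - 174) = 381/(-2462/7) = 381*(-7/2462) = -2667/2462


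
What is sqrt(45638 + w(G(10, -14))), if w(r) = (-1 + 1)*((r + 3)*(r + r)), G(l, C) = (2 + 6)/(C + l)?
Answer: sqrt(45638) ≈ 213.63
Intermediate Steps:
G(l, C) = 8/(C + l)
w(r) = 0 (w(r) = 0*((3 + r)*(2*r)) = 0*(2*r*(3 + r)) = 0)
sqrt(45638 + w(G(10, -14))) = sqrt(45638 + 0) = sqrt(45638)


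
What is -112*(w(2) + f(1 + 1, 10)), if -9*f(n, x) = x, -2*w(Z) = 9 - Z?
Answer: 4648/9 ≈ 516.44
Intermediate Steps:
w(Z) = -9/2 + Z/2 (w(Z) = -(9 - Z)/2 = -9/2 + Z/2)
f(n, x) = -x/9
-112*(w(2) + f(1 + 1, 10)) = -112*((-9/2 + (½)*2) - ⅑*10) = -112*((-9/2 + 1) - 10/9) = -112*(-7/2 - 10/9) = -112*(-83/18) = 4648/9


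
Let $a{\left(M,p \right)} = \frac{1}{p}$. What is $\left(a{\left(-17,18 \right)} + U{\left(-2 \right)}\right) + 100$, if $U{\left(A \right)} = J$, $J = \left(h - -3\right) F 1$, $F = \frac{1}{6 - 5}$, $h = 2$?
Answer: $\frac{1891}{18} \approx 105.06$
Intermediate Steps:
$F = 1$ ($F = 1^{-1} = 1$)
$J = 5$ ($J = \left(2 - -3\right) 1 \cdot 1 = \left(2 + 3\right) 1 \cdot 1 = 5 \cdot 1 \cdot 1 = 5 \cdot 1 = 5$)
$U{\left(A \right)} = 5$
$\left(a{\left(-17,18 \right)} + U{\left(-2 \right)}\right) + 100 = \left(\frac{1}{18} + 5\right) + 100 = \frac{91}{18} + 100 = \frac{1891}{18}$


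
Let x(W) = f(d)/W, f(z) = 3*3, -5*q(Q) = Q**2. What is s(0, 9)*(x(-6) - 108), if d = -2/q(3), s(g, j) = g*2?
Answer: 0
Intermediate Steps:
q(Q) = -Q**2/5
s(g, j) = 2*g
d = 10/9 (d = -2/((-1/5*3**2)) = -2/((-1/5*9)) = -2/(-9/5) = -2*(-5/9) = 10/9 ≈ 1.1111)
f(z) = 9
x(W) = 9/W
s(0, 9)*(x(-6) - 108) = (2*0)*(9/(-6) - 108) = 0*(9*(-1/6) - 108) = 0*(-3/2 - 108) = 0*(-219/2) = 0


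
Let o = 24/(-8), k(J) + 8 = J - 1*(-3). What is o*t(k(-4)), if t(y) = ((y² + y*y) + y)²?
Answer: -70227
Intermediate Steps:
k(J) = -5 + J (k(J) = -8 + (J - 1*(-3)) = -8 + (J + 3) = -8 + (3 + J) = -5 + J)
o = -3 (o = 24*(-⅛) = -3)
t(y) = (y + 2*y²)² (t(y) = ((y² + y²) + y)² = (2*y² + y)² = (y + 2*y²)²)
o*t(k(-4)) = -3*(-5 - 4)²*(1 + 2*(-5 - 4))² = -3*(-9)²*(1 + 2*(-9))² = -243*(1 - 18)² = -243*(-17)² = -243*289 = -3*23409 = -70227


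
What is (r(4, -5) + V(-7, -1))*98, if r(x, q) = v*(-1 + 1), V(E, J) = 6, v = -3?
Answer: 588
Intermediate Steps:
r(x, q) = 0 (r(x, q) = -3*(-1 + 1) = -3*0 = 0)
(r(4, -5) + V(-7, -1))*98 = (0 + 6)*98 = 6*98 = 588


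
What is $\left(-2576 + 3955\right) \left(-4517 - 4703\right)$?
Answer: $-12714380$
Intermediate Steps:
$\left(-2576 + 3955\right) \left(-4517 - 4703\right) = 1379 \left(-9220\right) = -12714380$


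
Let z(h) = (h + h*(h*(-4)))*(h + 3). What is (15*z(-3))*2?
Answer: 0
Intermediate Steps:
z(h) = (3 + h)*(h - 4*h²) (z(h) = (h + h*(-4*h))*(3 + h) = (h - 4*h²)*(3 + h) = (3 + h)*(h - 4*h²))
(15*z(-3))*2 = (15*(-3*(3 - 11*(-3) - 4*(-3)²)))*2 = (15*(-3*(3 + 33 - 4*9)))*2 = (15*(-3*(3 + 33 - 36)))*2 = (15*(-3*0))*2 = (15*0)*2 = 0*2 = 0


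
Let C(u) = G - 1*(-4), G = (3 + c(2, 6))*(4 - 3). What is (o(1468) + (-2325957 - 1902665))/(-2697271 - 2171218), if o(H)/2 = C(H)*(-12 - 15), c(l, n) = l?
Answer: 4229108/4868489 ≈ 0.86867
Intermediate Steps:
G = 5 (G = (3 + 2)*(4 - 3) = 5*1 = 5)
C(u) = 9 (C(u) = 5 - 1*(-4) = 5 + 4 = 9)
o(H) = -486 (o(H) = 2*(9*(-12 - 15)) = 2*(9*(-27)) = 2*(-243) = -486)
(o(1468) + (-2325957 - 1902665))/(-2697271 - 2171218) = (-486 + (-2325957 - 1902665))/(-2697271 - 2171218) = (-486 - 4228622)/(-4868489) = -4229108*(-1/4868489) = 4229108/4868489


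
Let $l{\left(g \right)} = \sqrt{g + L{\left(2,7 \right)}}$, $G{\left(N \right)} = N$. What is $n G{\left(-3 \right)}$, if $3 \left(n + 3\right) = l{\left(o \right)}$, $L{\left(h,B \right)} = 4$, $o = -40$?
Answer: $9 - 6 i \approx 9.0 - 6.0 i$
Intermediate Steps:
$l{\left(g \right)} = \sqrt{4 + g}$ ($l{\left(g \right)} = \sqrt{g + 4} = \sqrt{4 + g}$)
$n = -3 + 2 i$ ($n = -3 + \frac{\sqrt{4 - 40}}{3} = -3 + \frac{\sqrt{-36}}{3} = -3 + \frac{6 i}{3} = -3 + 2 i \approx -3.0 + 2.0 i$)
$n G{\left(-3 \right)} = \left(-3 + 2 i\right) \left(-3\right) = 9 - 6 i$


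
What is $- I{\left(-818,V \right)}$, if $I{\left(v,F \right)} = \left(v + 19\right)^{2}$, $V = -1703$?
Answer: $-638401$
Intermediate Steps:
$I{\left(v,F \right)} = \left(19 + v\right)^{2}$
$- I{\left(-818,V \right)} = - \left(19 - 818\right)^{2} = - \left(-799\right)^{2} = \left(-1\right) 638401 = -638401$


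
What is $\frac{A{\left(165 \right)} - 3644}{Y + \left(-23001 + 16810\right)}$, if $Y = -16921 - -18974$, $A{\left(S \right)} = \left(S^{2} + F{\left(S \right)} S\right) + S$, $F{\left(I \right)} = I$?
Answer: $- \frac{50971}{4138} \approx -12.318$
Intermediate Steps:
$A{\left(S \right)} = S + 2 S^{2}$ ($A{\left(S \right)} = \left(S^{2} + S S\right) + S = \left(S^{2} + S^{2}\right) + S = 2 S^{2} + S = S + 2 S^{2}$)
$Y = 2053$ ($Y = -16921 + 18974 = 2053$)
$\frac{A{\left(165 \right)} - 3644}{Y + \left(-23001 + 16810\right)} = \frac{165 \left(1 + 2 \cdot 165\right) - 3644}{2053 + \left(-23001 + 16810\right)} = \frac{165 \left(1 + 330\right) - 3644}{2053 - 6191} = \frac{165 \cdot 331 - 3644}{-4138} = \left(54615 - 3644\right) \left(- \frac{1}{4138}\right) = 50971 \left(- \frac{1}{4138}\right) = - \frac{50971}{4138}$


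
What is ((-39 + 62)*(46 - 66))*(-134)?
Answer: 61640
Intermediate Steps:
((-39 + 62)*(46 - 66))*(-134) = (23*(-20))*(-134) = -460*(-134) = 61640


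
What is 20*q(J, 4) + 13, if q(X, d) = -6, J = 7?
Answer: -107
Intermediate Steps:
20*q(J, 4) + 13 = 20*(-6) + 13 = -120 + 13 = -107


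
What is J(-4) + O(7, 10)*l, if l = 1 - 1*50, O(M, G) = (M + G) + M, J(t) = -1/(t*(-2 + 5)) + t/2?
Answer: -14135/12 ≈ -1177.9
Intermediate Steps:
J(t) = t/2 - 1/(3*t) (J(t) = -1/(t*3) + t*(½) = -1/(3*t) + t/2 = t/2 - 1/(3*t))
O(M, G) = G + 2*M (O(M, G) = (G + M) + M = G + 2*M)
l = -49 (l = 1 - 50 = -49)
J(-4) + O(7, 10)*l = ((½)*(-4) - ⅓/(-4)) + (10 + 2*7)*(-49) = (-2 - ⅓*(-¼)) + (10 + 14)*(-49) = (-2 + 1/12) + 24*(-49) = -23/12 - 1176 = -14135/12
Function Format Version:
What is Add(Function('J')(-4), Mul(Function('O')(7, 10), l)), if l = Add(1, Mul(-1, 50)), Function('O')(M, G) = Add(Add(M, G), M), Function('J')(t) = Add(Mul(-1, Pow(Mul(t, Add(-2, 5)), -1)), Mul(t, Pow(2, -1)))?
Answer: Rational(-14135, 12) ≈ -1177.9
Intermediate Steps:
Function('J')(t) = Add(Mul(Rational(1, 2), t), Mul(Rational(-1, 3), Pow(t, -1))) (Function('J')(t) = Add(Mul(-1, Pow(Mul(t, 3), -1)), Mul(t, Rational(1, 2))) = Add(Mul(-1, Pow(Mul(3, t), -1)), Mul(Rational(1, 2), t)) = Add(Mul(-1, Mul(Rational(1, 3), Pow(t, -1))), Mul(Rational(1, 2), t)) = Add(Mul(Rational(-1, 3), Pow(t, -1)), Mul(Rational(1, 2), t)) = Add(Mul(Rational(1, 2), t), Mul(Rational(-1, 3), Pow(t, -1))))
Function('O')(M, G) = Add(G, Mul(2, M)) (Function('O')(M, G) = Add(Add(G, M), M) = Add(G, Mul(2, M)))
l = -49 (l = Add(1, -50) = -49)
Add(Function('J')(-4), Mul(Function('O')(7, 10), l)) = Add(Add(Mul(Rational(1, 2), -4), Mul(Rational(-1, 3), Pow(-4, -1))), Mul(Add(10, Mul(2, 7)), -49)) = Add(Add(-2, Mul(Rational(-1, 3), Rational(-1, 4))), Mul(Add(10, 14), -49)) = Add(Add(-2, Rational(1, 12)), Mul(24, -49)) = Add(Rational(-23, 12), -1176) = Rational(-14135, 12)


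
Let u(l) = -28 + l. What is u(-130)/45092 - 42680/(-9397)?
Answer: 961520917/211864762 ≈ 4.5384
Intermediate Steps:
u(-130)/45092 - 42680/(-9397) = (-28 - 130)/45092 - 42680/(-9397) = -158*1/45092 - 42680*(-1/9397) = -79/22546 + 42680/9397 = 961520917/211864762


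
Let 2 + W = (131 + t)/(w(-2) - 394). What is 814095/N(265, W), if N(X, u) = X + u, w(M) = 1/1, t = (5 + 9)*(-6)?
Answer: 319939335/103312 ≈ 3096.8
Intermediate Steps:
t = -84 (t = 14*(-6) = -84)
w(M) = 1
W = -833/393 (W = -2 + (131 - 84)/(1 - 394) = -2 + 47/(-393) = -2 + 47*(-1/393) = -2 - 47/393 = -833/393 ≈ -2.1196)
814095/N(265, W) = 814095/(265 - 833/393) = 814095/(103312/393) = 814095*(393/103312) = 319939335/103312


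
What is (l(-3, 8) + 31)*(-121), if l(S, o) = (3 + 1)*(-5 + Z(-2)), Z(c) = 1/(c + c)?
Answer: -1210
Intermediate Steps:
Z(c) = 1/(2*c)
l(S, o) = -21 (l(S, o) = (3 + 1)*(-5 + (½)/(-2)) = 4*(-5 + (½)*(-½)) = 4*(-5 - ¼) = 4*(-21/4) = -21)
(l(-3, 8) + 31)*(-121) = (-21 + 31)*(-121) = 10*(-121) = -1210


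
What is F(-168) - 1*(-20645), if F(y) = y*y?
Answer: 48869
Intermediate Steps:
F(y) = y²
F(-168) - 1*(-20645) = (-168)² - 1*(-20645) = 28224 + 20645 = 48869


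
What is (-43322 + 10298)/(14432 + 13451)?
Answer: -33024/27883 ≈ -1.1844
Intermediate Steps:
(-43322 + 10298)/(14432 + 13451) = -33024/27883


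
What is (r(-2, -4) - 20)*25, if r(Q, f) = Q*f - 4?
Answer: -400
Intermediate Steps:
r(Q, f) = -4 + Q*f
(r(-2, -4) - 20)*25 = ((-4 - 2*(-4)) - 20)*25 = ((-4 + 8) - 20)*25 = (4 - 20)*25 = -16*25 = -400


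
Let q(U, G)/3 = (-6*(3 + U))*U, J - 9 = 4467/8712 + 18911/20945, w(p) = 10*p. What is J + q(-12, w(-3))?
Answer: -117608877151/60824280 ≈ -1933.6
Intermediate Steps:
J = 633523169/60824280 (J = 9 + (4467/8712 + 18911/20945) = 9 + (4467*(1/8712) + 18911*(1/20945)) = 9 + (1489/2904 + 18911/20945) = 9 + 86104649/60824280 = 633523169/60824280 ≈ 10.416)
q(U, G) = 3*U*(-18 - 6*U) (q(U, G) = 3*((-6*(3 + U))*U) = 3*((-18 - 6*U)*U) = 3*(U*(-18 - 6*U)) = 3*U*(-18 - 6*U))
J + q(-12, w(-3)) = 633523169/60824280 - 18*(-12)*(3 - 12) = 633523169/60824280 - 18*(-12)*(-9) = 633523169/60824280 - 1944 = -117608877151/60824280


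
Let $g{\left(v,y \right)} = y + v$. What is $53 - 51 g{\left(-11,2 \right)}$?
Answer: $512$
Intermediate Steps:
$g{\left(v,y \right)} = v + y$
$53 - 51 g{\left(-11,2 \right)} = 53 - 51 \left(-11 + 2\right) = 53 - -459 = 53 + 459 = 512$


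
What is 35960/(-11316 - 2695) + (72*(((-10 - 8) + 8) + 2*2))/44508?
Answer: -133880036/51966799 ≈ -2.5763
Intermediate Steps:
35960/(-11316 - 2695) + (72*(((-10 - 8) + 8) + 2*2))/44508 = 35960/(-14011) + (72*((-18 + 8) + 4))*(1/44508) = 35960*(-1/14011) + (72*(-10 + 4))*(1/44508) = -35960/14011 + (72*(-6))*(1/44508) = -35960/14011 - 432*1/44508 = -35960/14011 - 36/3709 = -133880036/51966799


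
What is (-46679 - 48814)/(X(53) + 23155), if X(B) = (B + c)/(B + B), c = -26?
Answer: -10122258/2454457 ≈ -4.1240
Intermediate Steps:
X(B) = (-26 + B)/(2*B) (X(B) = (B - 26)/(B + B) = (-26 + B)/((2*B)) = (-26 + B)*(1/(2*B)) = (-26 + B)/(2*B))
(-46679 - 48814)/(X(53) + 23155) = (-46679 - 48814)/((½)*(-26 + 53)/53 + 23155) = -95493/((½)*(1/53)*27 + 23155) = -95493/(27/106 + 23155) = -95493/2454457/106 = -95493*106/2454457 = -10122258/2454457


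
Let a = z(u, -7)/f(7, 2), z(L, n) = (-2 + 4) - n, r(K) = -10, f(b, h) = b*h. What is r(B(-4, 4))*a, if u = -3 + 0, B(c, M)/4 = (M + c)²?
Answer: -45/7 ≈ -6.4286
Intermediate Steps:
B(c, M) = 4*(M + c)²
u = -3
z(L, n) = 2 - n
a = 9/14 (a = (2 - 1*(-7))/((7*2)) = (2 + 7)/14 = 9*(1/14) = 9/14 ≈ 0.64286)
r(B(-4, 4))*a = -10*9/14 = -45/7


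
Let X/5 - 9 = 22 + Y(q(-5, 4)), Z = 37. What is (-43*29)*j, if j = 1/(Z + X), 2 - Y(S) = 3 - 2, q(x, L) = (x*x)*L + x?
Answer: -1247/197 ≈ -6.3299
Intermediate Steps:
q(x, L) = x + L*x² (q(x, L) = x²*L + x = L*x² + x = x + L*x²)
Y(S) = 1 (Y(S) = 2 - (3 - 2) = 2 - 1*1 = 2 - 1 = 1)
X = 160 (X = 45 + 5*(22 + 1) = 45 + 5*23 = 45 + 115 = 160)
j = 1/197 (j = 1/(37 + 160) = 1/197 ≈ 0.0050761)
(-43*29)*j = -43*29*(1/197) = -1247*1/197 = -1247/197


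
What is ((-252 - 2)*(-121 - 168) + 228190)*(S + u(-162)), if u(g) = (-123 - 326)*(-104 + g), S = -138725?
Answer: -5818088436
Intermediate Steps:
u(g) = 46696 - 449*g (u(g) = -449*(-104 + g) = 46696 - 449*g)
((-252 - 2)*(-121 - 168) + 228190)*(S + u(-162)) = ((-252 - 2)*(-121 - 168) + 228190)*(-138725 + (46696 - 449*(-162))) = (-254*(-289) + 228190)*(-138725 + (46696 + 72738)) = (73406 + 228190)*(-138725 + 119434) = 301596*(-19291) = -5818088436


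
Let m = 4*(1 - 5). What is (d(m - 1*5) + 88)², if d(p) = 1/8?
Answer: 497025/64 ≈ 7766.0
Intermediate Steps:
m = -16 (m = 4*(-4) = -16)
d(p) = ⅛
(d(m - 1*5) + 88)² = (⅛ + 88)² = (705/8)² = 497025/64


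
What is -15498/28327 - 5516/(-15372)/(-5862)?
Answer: -49881832943/91163027826 ≈ -0.54717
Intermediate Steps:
-15498/28327 - 5516/(-15372)/(-5862) = -15498*1/28327 - 5516*(-1/15372)*(-1/5862) = -15498/28327 + (197/549)*(-1/5862) = -15498/28327 - 197/3218238 = -49881832943/91163027826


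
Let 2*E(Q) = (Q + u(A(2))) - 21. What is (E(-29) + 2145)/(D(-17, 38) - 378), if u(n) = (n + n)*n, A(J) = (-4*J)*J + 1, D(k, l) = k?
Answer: -469/79 ≈ -5.9367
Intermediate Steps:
A(J) = 1 - 4*J² (A(J) = -4*J² + 1 = 1 - 4*J²)
u(n) = 2*n² (u(n) = (2*n)*n = 2*n²)
E(Q) = 429/2 + Q/2 (E(Q) = ((Q + 2*(1 - 4*2²)²) - 21)/2 = ((Q + 2*(1 - 4*4)²) - 21)/2 = ((Q + 2*(1 - 16)²) - 21)/2 = ((Q + 2*(-15)²) - 21)/2 = ((Q + 2*225) - 21)/2 = ((Q + 450) - 21)/2 = ((450 + Q) - 21)/2 = (429 + Q)/2 = 429/2 + Q/2)
(E(-29) + 2145)/(D(-17, 38) - 378) = ((429/2 + (½)*(-29)) + 2145)/(-17 - 378) = ((429/2 - 29/2) + 2145)/(-395) = (200 + 2145)*(-1/395) = 2345*(-1/395) = -469/79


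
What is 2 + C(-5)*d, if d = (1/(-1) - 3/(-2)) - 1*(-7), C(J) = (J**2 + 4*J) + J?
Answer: 2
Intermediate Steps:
C(J) = J**2 + 5*J
d = 15/2 (d = (1*(-1) - 3*(-1/2)) + 7 = (-1 + 3/2) + 7 = 1/2 + 7 = 15/2 ≈ 7.5000)
2 + C(-5)*d = 2 - 5*(5 - 5)*(15/2) = 2 - 5*0*(15/2) = 2 + 0*(15/2) = 2 + 0 = 2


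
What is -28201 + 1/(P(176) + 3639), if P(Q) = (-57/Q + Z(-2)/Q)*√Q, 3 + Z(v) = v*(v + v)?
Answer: -4107908833733/145665362 + 13*√11/145665362 ≈ -28201.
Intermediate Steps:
Z(v) = -3 + 2*v² (Z(v) = -3 + v*(v + v) = -3 + v*(2*v) = -3 + 2*v²)
P(Q) = -52/√Q (P(Q) = (-57/Q + (-3 + 2*(-2)²)/Q)*√Q = (-57/Q + (-3 + 2*4)/Q)*√Q = (-57/Q + (-3 + 8)/Q)*√Q = (-57/Q + 5/Q)*√Q = (-52/Q)*√Q = -52/√Q)
-28201 + 1/(P(176) + 3639) = -28201 + 1/(-13*√11/11 + 3639) = -28201 + 1/(3639 - 13*√11/11)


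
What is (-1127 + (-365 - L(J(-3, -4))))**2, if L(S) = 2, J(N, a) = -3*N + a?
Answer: 2232036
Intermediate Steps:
J(N, a) = a - 3*N
(-1127 + (-365 - L(J(-3, -4))))**2 = (-1127 + (-365 - 1*2))**2 = (-1127 + (-365 - 2))**2 = (-1127 - 367)**2 = (-1494)**2 = 2232036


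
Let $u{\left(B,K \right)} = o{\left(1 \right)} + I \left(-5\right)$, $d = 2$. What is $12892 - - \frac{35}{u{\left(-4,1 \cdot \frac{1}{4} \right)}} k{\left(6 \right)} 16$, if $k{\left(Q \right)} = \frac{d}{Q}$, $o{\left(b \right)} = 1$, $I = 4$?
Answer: $\frac{734284}{57} \approx 12882.0$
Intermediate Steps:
$u{\left(B,K \right)} = -19$ ($u{\left(B,K \right)} = 1 + 4 \left(-5\right) = 1 - 20 = -19$)
$k{\left(Q \right)} = \frac{2}{Q}$
$12892 - - \frac{35}{u{\left(-4,1 \cdot \frac{1}{4} \right)}} k{\left(6 \right)} 16 = 12892 - - \frac{35}{-19} \cdot \frac{2}{6} \cdot 16 = 12892 - \left(-35\right) \left(- \frac{1}{19}\right) 2 \cdot \frac{1}{6} \cdot 16 = 12892 - \frac{35}{19} \cdot \frac{1}{3} \cdot 16 = 12892 - \frac{35}{57} \cdot 16 = 12892 - \frac{560}{57} = \frac{734284}{57}$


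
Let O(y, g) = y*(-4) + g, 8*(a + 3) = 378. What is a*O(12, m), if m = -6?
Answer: -4779/2 ≈ -2389.5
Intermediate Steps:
a = 177/4 (a = -3 + (1/8)*378 = -3 + 189/4 = 177/4 ≈ 44.250)
O(y, g) = g - 4*y (O(y, g) = -4*y + g = g - 4*y)
a*O(12, m) = 177*(-6 - 4*12)/4 = 177*(-6 - 48)/4 = (177/4)*(-54) = -4779/2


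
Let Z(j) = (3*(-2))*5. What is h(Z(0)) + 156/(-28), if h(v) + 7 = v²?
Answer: 6212/7 ≈ 887.43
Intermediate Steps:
Z(j) = -30 (Z(j) = -6*5 = -30)
h(v) = -7 + v²
h(Z(0)) + 156/(-28) = (-7 + (-30)²) + 156/(-28) = (-7 + 900) - 1/28*156 = 893 - 39/7 = 6212/7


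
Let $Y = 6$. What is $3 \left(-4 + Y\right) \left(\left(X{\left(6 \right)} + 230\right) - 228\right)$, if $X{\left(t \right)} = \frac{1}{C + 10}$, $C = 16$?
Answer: $\frac{159}{13} \approx 12.231$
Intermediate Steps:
$X{\left(t \right)} = \frac{1}{26}$ ($X{\left(t \right)} = \frac{1}{16 + 10} = \frac{1}{26}$)
$3 \left(-4 + Y\right) \left(\left(X{\left(6 \right)} + 230\right) - 228\right) = 3 \left(-4 + 6\right) \left(\left(\frac{1}{26} + 230\right) - 228\right) = 3 \cdot 2 \left(\frac{5981}{26} - 228\right) = 6 \cdot \frac{53}{26} = \frac{159}{13}$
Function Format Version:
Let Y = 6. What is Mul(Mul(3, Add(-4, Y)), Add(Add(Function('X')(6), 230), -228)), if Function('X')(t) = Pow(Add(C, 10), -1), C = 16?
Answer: Rational(159, 13) ≈ 12.231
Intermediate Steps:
Function('X')(t) = Rational(1, 26) (Function('X')(t) = Pow(Add(16, 10), -1) = Pow(26, -1) = Rational(1, 26))
Mul(Mul(3, Add(-4, Y)), Add(Add(Function('X')(6), 230), -228)) = Mul(Mul(3, Add(-4, 6)), Add(Add(Rational(1, 26), 230), -228)) = Mul(Mul(3, 2), Add(Rational(5981, 26), -228)) = Mul(6, Rational(53, 26)) = Rational(159, 13)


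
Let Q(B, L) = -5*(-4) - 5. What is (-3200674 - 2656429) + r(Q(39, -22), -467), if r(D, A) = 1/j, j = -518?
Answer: -3033979355/518 ≈ -5.8571e+6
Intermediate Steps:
Q(B, L) = 15 (Q(B, L) = 20 - 5 = 15)
r(D, A) = -1/518 (r(D, A) = 1/(-518) = -1/518)
(-3200674 - 2656429) + r(Q(39, -22), -467) = (-3200674 - 2656429) - 1/518 = -5857103 - 1/518 = -3033979355/518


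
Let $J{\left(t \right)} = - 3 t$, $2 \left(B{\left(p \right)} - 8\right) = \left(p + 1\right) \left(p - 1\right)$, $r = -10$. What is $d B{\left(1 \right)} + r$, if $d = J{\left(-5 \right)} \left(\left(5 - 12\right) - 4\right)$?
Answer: $-1330$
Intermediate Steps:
$B{\left(p \right)} = 8 + \frac{\left(1 + p\right) \left(-1 + p\right)}{2}$ ($B{\left(p \right)} = 8 + \frac{\left(p + 1\right) \left(p - 1\right)}{2} = 8 + \frac{\left(1 + p\right) \left(-1 + p\right)}{2}$)
$d = -165$ ($d = \left(-3\right) \left(-5\right) \left(\left(5 - 12\right) - 4\right) = 15 \left(\left(5 - 12\right) - 4\right) = 15 \left(-7 - 4\right) = 15 \left(-11\right) = -165$)
$d B{\left(1 \right)} + r = - 165 \left(\frac{15}{2} + \frac{1^{2}}{2}\right) - 10 = - 165 \left(\frac{15}{2} + \frac{1}{2} \cdot 1\right) - 10 = - 165 \left(\frac{15}{2} + \frac{1}{2}\right) - 10 = \left(-165\right) 8 - 10 = -1320 - 10 = -1330$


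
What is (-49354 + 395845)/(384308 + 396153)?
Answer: 346491/780461 ≈ 0.44396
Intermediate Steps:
(-49354 + 395845)/(384308 + 396153) = 346491/780461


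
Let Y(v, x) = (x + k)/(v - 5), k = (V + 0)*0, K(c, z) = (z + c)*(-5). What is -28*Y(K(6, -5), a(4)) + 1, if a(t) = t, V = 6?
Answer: 61/5 ≈ 12.200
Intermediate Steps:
K(c, z) = -5*c - 5*z (K(c, z) = (c + z)*(-5) = -5*c - 5*z)
k = 0 (k = (6 + 0)*0 = 6*0 = 0)
Y(v, x) = x/(-5 + v) (Y(v, x) = (x + 0)/(v - 5) = x/(-5 + v))
-28*Y(K(6, -5), a(4)) + 1 = -112/(-5 + (-5*6 - 5*(-5))) + 1 = -112/(-5 + (-30 + 25)) + 1 = -112/(-5 - 5) + 1 = -112/(-10) + 1 = -112*(-1)/10 + 1 = -28*(-2/5) + 1 = 56/5 + 1 = 61/5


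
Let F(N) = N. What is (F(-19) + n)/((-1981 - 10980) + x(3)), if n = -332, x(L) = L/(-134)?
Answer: 47034/1736777 ≈ 0.027081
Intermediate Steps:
x(L) = -L/134 (x(L) = L*(-1/134) = -L/134)
(F(-19) + n)/((-1981 - 10980) + x(3)) = (-19 - 332)/((-1981 - 10980) - 1/134*3) = -351/(-12961 - 3/134) = -351/(-1736777/134) = -351*(-134/1736777) = 47034/1736777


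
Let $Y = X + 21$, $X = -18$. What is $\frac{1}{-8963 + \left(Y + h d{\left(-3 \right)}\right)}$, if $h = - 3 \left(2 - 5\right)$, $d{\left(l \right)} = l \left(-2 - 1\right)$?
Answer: $- \frac{1}{8879} \approx -0.00011263$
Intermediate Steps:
$Y = 3$ ($Y = -18 + 21 = 3$)
$d{\left(l \right)} = - 3 l$ ($d{\left(l \right)} = l \left(-3\right) = - 3 l$)
$h = 9$ ($h = \left(-3\right) \left(-3\right) = 9$)
$\frac{1}{-8963 + \left(Y + h d{\left(-3 \right)}\right)} = \frac{1}{-8963 + \left(3 + 9 \left(\left(-3\right) \left(-3\right)\right)\right)} = \frac{1}{-8963 + \left(3 + 9 \cdot 9\right)} = \frac{1}{-8963 + \left(3 + 81\right)} = \frac{1}{-8963 + 84} = \frac{1}{-8879} = - \frac{1}{8879}$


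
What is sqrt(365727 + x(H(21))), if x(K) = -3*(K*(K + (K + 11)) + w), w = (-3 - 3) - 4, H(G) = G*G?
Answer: I*sqrt(815682) ≈ 903.15*I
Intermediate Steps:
H(G) = G**2
w = -10 (w = -6 - 4 = -10)
x(K) = 30 - 3*K*(11 + 2*K) (x(K) = -3*(K*(K + (K + 11)) - 10) = -3*(K*(K + (11 + K)) - 10) = -3*(K*(11 + 2*K) - 10) = -3*(-10 + K*(11 + 2*K)) = 30 - 3*K*(11 + 2*K))
sqrt(365727 + x(H(21))) = sqrt(365727 + (30 - 33*21**2 - 6*(21**2)**2)) = sqrt(365727 + (30 - 33*441 - 6*441**2)) = sqrt(365727 + (30 - 14553 - 6*194481)) = sqrt(365727 + (30 - 14553 - 1166886)) = sqrt(365727 - 1181409) = sqrt(-815682) = I*sqrt(815682)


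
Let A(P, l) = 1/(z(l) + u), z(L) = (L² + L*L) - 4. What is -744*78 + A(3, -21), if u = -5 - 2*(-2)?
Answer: -50894063/877 ≈ -58032.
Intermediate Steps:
z(L) = -4 + 2*L² (z(L) = (L² + L²) - 4 = 2*L² - 4 = -4 + 2*L²)
u = -1 (u = -5 + 4 = -1)
A(P, l) = 1/(-5 + 2*l²) (A(P, l) = 1/((-4 + 2*l²) - 1) = 1/(-5 + 2*l²))
-744*78 + A(3, -21) = -744*78 + 1/(-5 + 2*(-21)²) = -124*468 + 1/(-5 + 2*441) = -58032 + 1/(-5 + 882) = -58032 + 1/877 = -50894063/877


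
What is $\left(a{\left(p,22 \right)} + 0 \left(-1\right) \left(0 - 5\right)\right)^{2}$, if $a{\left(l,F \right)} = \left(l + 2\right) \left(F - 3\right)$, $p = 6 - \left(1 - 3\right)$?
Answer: $36100$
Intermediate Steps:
$p = 8$ ($p = 6 - \left(1 - 3\right) = 6 - -2 = 6 + 2 = 8$)
$a{\left(l,F \right)} = \left(-3 + F\right) \left(2 + l\right)$ ($a{\left(l,F \right)} = \left(2 + l\right) \left(-3 + F\right) = \left(-3 + F\right) \left(2 + l\right)$)
$\left(a{\left(p,22 \right)} + 0 \left(-1\right) \left(0 - 5\right)\right)^{2} = \left(\left(-6 - 24 + 2 \cdot 22 + 22 \cdot 8\right) + 0 \left(-1\right) \left(0 - 5\right)\right)^{2} = \left(\left(-6 - 24 + 44 + 176\right) + 0 \left(0 - 5\right)\right)^{2} = \left(190 + 0 \left(-5\right)\right)^{2} = \left(190 + 0\right)^{2} = 190^{2} = 36100$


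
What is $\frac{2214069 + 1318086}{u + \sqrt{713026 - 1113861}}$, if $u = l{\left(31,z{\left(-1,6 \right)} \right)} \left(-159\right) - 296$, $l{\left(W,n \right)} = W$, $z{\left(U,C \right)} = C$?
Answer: $- \frac{1230367325}{1846764} - \frac{235477 i \sqrt{400835}}{1846764} \approx -666.23 - 80.727 i$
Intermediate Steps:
$u = -5225$ ($u = 31 \left(-159\right) - 296 = -4929 - 296 = -5225$)
$\frac{2214069 + 1318086}{u + \sqrt{713026 - 1113861}} = \frac{2214069 + 1318086}{-5225 + \sqrt{713026 - 1113861}} = \frac{3532155}{-5225 + \sqrt{-400835}} = \frac{3532155}{-5225 + i \sqrt{400835}}$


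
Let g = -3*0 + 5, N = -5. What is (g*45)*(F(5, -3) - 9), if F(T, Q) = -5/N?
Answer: -1800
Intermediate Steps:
F(T, Q) = 1 (F(T, Q) = -5/(-5) = -5*(-⅕) = 1)
g = 5 (g = 0 + 5 = 5)
(g*45)*(F(5, -3) - 9) = (5*45)*(1 - 9) = 225*(-8) = -1800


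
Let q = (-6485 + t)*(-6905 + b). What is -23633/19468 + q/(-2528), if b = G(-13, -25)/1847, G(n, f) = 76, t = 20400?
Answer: 863691560225563/22725074272 ≈ 38006.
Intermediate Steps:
b = 76/1847 ≈ 0.041148
q = -177464381985/1847 (q = (-6485 + 20400)*(-6905 + 76/1847) = 13915*(-12753459/1847) = -177464381985/1847 ≈ -9.6082e+7)
-23633/19468 + q/(-2528) = -23633/19468 - 177464381985/1847/(-2528) = -23633*1/19468 - 177464381985/1847*(-1/2528) = -23633/19468 + 177464381985/4669216 = 863691560225563/22725074272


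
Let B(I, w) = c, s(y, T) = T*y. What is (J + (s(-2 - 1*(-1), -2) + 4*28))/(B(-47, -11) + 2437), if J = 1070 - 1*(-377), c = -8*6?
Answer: 1561/2389 ≈ 0.65341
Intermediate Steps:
c = -48
B(I, w) = -48
J = 1447 (J = 1070 + 377 = 1447)
(J + (s(-2 - 1*(-1), -2) + 4*28))/(B(-47, -11) + 2437) = (1447 + (-2*(-2 - 1*(-1)) + 4*28))/(-48 + 2437) = (1447 + (-2*(-2 + 1) + 112))/2389 = (1447 + (-2*(-1) + 112))*(1/2389) = (1447 + (2 + 112))*(1/2389) = (1447 + 114)*(1/2389) = 1561*(1/2389) = 1561/2389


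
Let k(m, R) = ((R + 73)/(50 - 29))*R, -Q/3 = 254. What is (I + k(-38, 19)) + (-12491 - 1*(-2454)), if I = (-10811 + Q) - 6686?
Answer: -592468/21 ≈ -28213.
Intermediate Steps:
Q = -762 (Q = -3*254 = -762)
k(m, R) = R*(73/21 + R/21) (k(m, R) = ((73 + R)/21)*R = ((73 + R)*(1/21))*R = (73/21 + R/21)*R = R*(73/21 + R/21))
I = -18259 (I = (-10811 - 762) - 6686 = -11573 - 6686 = -18259)
(I + k(-38, 19)) + (-12491 - 1*(-2454)) = (-18259 + (1/21)*19*(73 + 19)) + (-12491 - 1*(-2454)) = (-18259 + (1/21)*19*92) + (-12491 + 2454) = (-18259 + 1748/21) - 10037 = -381691/21 - 10037 = -592468/21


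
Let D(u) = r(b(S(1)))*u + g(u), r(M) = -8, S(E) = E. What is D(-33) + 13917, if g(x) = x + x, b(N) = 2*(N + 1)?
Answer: 14115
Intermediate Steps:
b(N) = 2 + 2*N (b(N) = 2*(1 + N) = 2 + 2*N)
g(x) = 2*x
D(u) = -6*u (D(u) = -8*u + 2*u = -6*u)
D(-33) + 13917 = -6*(-33) + 13917 = 198 + 13917 = 14115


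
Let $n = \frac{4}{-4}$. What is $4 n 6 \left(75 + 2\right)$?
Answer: $-1848$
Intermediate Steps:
$n = -1$ ($n = 4 \left(- \frac{1}{4}\right) = -1$)
$4 n 6 \left(75 + 2\right) = 4 \left(-1\right) 6 \left(75 + 2\right) = \left(-4\right) 6 \cdot 77 = \left(-24\right) 77 = -1848$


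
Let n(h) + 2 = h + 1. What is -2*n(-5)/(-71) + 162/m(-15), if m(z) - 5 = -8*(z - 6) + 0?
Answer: 9426/12283 ≈ 0.76740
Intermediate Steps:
n(h) = -1 + h (n(h) = -2 + (h + 1) = -2 + (1 + h) = -1 + h)
m(z) = 53 - 8*z (m(z) = 5 + (-8*(z - 6) + 0) = 5 + (-8*(-6 + z) + 0) = 5 + ((48 - 8*z) + 0) = 5 + (48 - 8*z) = 53 - 8*z)
-2*n(-5)/(-71) + 162/m(-15) = -2*(-1 - 5)/(-71) + 162/(53 - 8*(-15)) = -2*(-6)*(-1/71) + 162/(53 + 120) = 12*(-1/71) + 162/173 = -12/71 + 162*(1/173) = -12/71 + 162/173 = 9426/12283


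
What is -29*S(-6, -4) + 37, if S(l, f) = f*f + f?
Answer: -311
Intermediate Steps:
S(l, f) = f + f² (S(l, f) = f² + f = f + f²)
-29*S(-6, -4) + 37 = -(-116)*(1 - 4) + 37 = -(-116)*(-3) + 37 = -29*12 + 37 = -348 + 37 = -311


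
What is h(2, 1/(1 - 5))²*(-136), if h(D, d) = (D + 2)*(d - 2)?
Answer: -11016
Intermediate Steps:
h(D, d) = (-2 + d)*(2 + D) (h(D, d) = (2 + D)*(-2 + d) = (-2 + d)*(2 + D))
h(2, 1/(1 - 5))²*(-136) = (-4 - 2*2 + 2/(1 - 5) + 2/(1 - 5))²*(-136) = (-4 - 4 + 2/(-4) + 2/(-4))²*(-136) = (-4 - 4 + 2*(-¼) + 2*(-¼))²*(-136) = (-4 - 4 - ½ - ½)²*(-136) = (-9)²*(-136) = 81*(-136) = -11016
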